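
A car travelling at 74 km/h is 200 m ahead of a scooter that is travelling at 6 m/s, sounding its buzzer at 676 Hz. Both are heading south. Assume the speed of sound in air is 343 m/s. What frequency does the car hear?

647 Hz

74 km/h = 20.56 m/s.
The car is ahead, so the scooter is moving toward it while the car is moving away from the scooter.
With source approaching and observer receding, f' = f · (v − v_o)/(v − v_s).
f' = 676 × (343 − 20.56)/(343 − 6) = 676 × 322.44/337 ≈ 647 Hz.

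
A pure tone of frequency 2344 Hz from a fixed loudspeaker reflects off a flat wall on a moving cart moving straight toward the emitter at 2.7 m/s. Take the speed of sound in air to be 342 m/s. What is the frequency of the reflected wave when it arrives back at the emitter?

At the flat wall on a moving cart (a moving observer), f₁ = f₀ · (v + u)/v = 2344 × 344.7/342 ≈ 2363 Hz.
On reflection it acts as a source moving toward the stationary detector: f₂ = f₁ · v/(v − u) = 2363 × 342/339.3 ≈ 2381 Hz.
Equivalently f₂ = f₀ · (v + u)/(v − u).

2381 Hz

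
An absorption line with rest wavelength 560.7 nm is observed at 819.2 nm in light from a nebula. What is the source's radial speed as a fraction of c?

λ'/λ₀ = 1.4610 > 1 (redshift), so the source is receding.
λ'/λ₀ = √((1 + β)/(1 − β)) for a receding source ⇒ β = (r² − 1)/(r² + 1) with r = λ'/λ₀.
β = (2.1346 − 1)/(2.1346 + 1) ≈ 0.362.

0.362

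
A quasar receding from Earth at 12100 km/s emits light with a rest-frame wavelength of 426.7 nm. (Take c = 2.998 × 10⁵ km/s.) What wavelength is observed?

β = v/c = 12100/299800 = 0.0404.
Relativistic Doppler for wavelength: λ' = λ₀ · √((1 + β)/(1 − β)).
λ' = 426.7 × √(1.0404/0.9596) = 426.7 × 1.04121 ≈ 444.3 nm.

444.3 nm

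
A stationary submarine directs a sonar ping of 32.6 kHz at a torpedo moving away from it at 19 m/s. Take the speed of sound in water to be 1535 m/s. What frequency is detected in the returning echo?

At the torpedo (a moving observer), f₁ = f₀ · (v − u)/v = 32.6 × 1516/1535 ≈ 32.2 kHz.
On reflection it acts as a source moving away from the stationary detector: f₂ = f₁ · v/(v + u) = 32.2 × 1535/1554 ≈ 31.8 kHz.
Equivalently f₂ = f₀ · (v − u)/(v + u).

31.8 kHz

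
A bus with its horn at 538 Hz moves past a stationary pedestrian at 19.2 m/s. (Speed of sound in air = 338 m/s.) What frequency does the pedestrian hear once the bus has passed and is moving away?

Receding: f₂ = f · v/(v + v_s) = 538 × 338/357.2 ≈ 509 Hz.

509 Hz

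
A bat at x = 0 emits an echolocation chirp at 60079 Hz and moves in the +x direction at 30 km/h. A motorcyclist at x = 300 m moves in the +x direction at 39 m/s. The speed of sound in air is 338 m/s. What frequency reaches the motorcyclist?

54490 Hz

30 km/h = 8.333 m/s.
The observer lies on the +x side, so the source is heading toward the observer and the observer is heading away from the source.
With source approaching and observer receding, f' = f · (v − v_o)/(v − v_s).
f' = 60079 × (338 − 39)/(338 − 8.333) = 60079 × 299/329.67 ≈ 54490 Hz.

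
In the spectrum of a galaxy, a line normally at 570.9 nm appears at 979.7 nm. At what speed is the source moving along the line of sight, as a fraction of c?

λ'/λ₀ = 1.7161 > 1 (redshift), so the source is receding.
λ'/λ₀ = √((1 + β)/(1 − β)) for a receding source ⇒ β = (r² − 1)/(r² + 1) with r = λ'/λ₀.
β = (2.9449 − 1)/(2.9449 + 1) ≈ 0.493.

0.493c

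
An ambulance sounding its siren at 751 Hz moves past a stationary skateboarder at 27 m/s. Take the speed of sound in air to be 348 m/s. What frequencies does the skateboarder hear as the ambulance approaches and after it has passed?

814 Hz approaching; 697 Hz receding

Approaching: f₁ = f · v/(v − v_s) = 751 × 348/321 ≈ 814 Hz.
Receding: f₂ = f · v/(v + v_s) = 751 × 348/375 ≈ 697 Hz.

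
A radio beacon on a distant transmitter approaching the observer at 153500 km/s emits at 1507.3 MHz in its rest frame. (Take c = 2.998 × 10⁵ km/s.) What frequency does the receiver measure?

2653.2 MHz

β = v/c = 153500/299800 = 0.5120.
Relativistic Doppler for frequency: f' = f₀ · √((1 + β)/(1 − β)).
f' = 1507.3 × √(1.5120/0.4880) = 1507.3 × 1.76024 ≈ 2653.2 MHz.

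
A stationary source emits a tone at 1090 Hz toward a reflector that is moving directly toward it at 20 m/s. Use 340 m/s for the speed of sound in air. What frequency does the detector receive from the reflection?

1226 Hz

The reflector first receives the wave as a moving observer: f₁ = f₀ · (v + u)/v = 1090 × (340 + 20)/340 ≈ 1154 Hz.
The reflection then acts as a moving source: f₂ = f₁ · v/(v − u) ≈ 1226 Hz.
Equivalently f₂ = f₀ · (v + u)/(v − u).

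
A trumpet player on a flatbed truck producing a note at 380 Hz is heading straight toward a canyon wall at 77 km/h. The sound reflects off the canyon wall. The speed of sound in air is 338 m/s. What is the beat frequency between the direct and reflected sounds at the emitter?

77 km/h = 21.39 m/s.
The canyon wall receives the sound from a moving source: f₁ = f₀ · v/(v − v_e) = 380 × 338/316.61 ≈ 405.7 Hz.
On the return leg the trumpet player on a flatbed truck is a moving observer: f₂ = f₁ · (v + v_e)/v = 405.7 × 359.39/338 ≈ 431.3 Hz.
Equivalently f₂ = f₀ · (v + v_e)/(v − v_e).
Beat against the emitted tone: |f₂ − f₀| = 2v_e·f₀/(v − v_e) = 2 × 21.39 × 380/316.61 ≈ 51.3 Hz.

51.3 Hz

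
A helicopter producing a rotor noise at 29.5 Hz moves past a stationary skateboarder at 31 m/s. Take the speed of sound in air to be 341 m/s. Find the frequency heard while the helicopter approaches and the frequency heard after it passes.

32.5 Hz approaching; 27.0 Hz receding

Approaching: f₁ = f · v/(v − v_s) = 29.5 × 341/310 ≈ 32.5 Hz.
Receding: f₂ = f · v/(v + v_s) = 29.5 × 341/372 ≈ 27.0 Hz.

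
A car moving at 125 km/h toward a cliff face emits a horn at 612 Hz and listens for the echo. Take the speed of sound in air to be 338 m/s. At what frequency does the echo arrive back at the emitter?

125 km/h = 34.72 m/s.
The cliff face receives the sound from a moving source: f₁ = f₀ · v/(v − v_e) = 612 × 338/303.28 ≈ 682 Hz.
On the return leg the car is a moving observer: f₂ = f₁ · (v + v_e)/v = 682 × 372.72/338 ≈ 752 Hz.
Equivalently f₂ = f₀ · (v + v_e)/(v − v_e).

752 Hz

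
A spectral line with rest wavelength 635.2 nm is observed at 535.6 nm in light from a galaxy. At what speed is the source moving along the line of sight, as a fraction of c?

0.169c

λ'/λ₀ = 0.8432 < 1 (blueshift), so the source is approaching.
λ'/λ₀ = √((1 − β)/(1 + β)) for an approaching source ⇒ β = (1 − r²)/(1 + r²) with r = λ'/λ₀.
β = (1 − 0.7110)/(1 + 0.7110) ≈ 0.169.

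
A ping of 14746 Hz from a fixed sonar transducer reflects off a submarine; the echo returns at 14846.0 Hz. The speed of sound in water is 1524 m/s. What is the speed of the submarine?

5.2 m/s

Double Doppler shift off a moving reflector: f₂ = f₀ · (v + u)/(v − u) (u > 0 toward emitter).
Rearranging, u = v · (f₂ − f₀)/(f₂ + f₀) = 1524 × 100.0/29592.0 ≈ 5.2 m/s.
So the submarine is moving at 5.2 m/s toward the emitter.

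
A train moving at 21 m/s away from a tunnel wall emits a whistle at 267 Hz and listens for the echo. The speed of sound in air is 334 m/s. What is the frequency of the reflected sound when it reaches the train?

235 Hz

The tunnel wall receives the sound from a moving source: f₁ = f₀ · v/(v + v_e) = 267 × 334/355 ≈ 251 Hz.
On the return leg the train is a moving observer: f₂ = f₁ · (v − v_e)/v = 251 × 313/334 ≈ 235 Hz.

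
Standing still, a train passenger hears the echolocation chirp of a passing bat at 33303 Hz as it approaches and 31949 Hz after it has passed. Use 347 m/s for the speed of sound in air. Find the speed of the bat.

f₁/f₂ = (v + v_s)/(v − v_s), so v_s = v · (f₁ − f₂)/(f₁ + f₂).
v_s = 347 × (33303 − 31949)/(33303 + 31949) = 347 × 1354/65252 ≈ 7.2 m/s.

7.2 m/s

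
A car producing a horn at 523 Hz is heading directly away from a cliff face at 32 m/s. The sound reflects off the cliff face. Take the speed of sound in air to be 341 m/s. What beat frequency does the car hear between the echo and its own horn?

90 Hz

The cliff face receives the sound from a moving source: f₁ = f₀ · v/(v + v_e) = 523 × 341/373 ≈ 478.1 Hz.
On the return leg the car is a moving observer: f₂ = f₁ · (v − v_e)/v = 478.1 × 309/341 ≈ 433.3 Hz.
Beat against the emitted tone: |f₂ − f₀| = 2v_e·f₀/(v + v_e) = 2 × 32 × 523/373 ≈ 90 Hz.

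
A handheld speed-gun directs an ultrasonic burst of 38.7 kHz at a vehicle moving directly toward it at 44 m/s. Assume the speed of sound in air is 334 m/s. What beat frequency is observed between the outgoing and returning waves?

At the vehicle (a moving observer), f₁ = f₀ · (v + u)/v = 38.7 × 378/334 ≈ 43.80 kHz.
On reflection it acts as a source moving toward the stationary detector: f₂ = f₁ · v/(v − u) = 43.80 × 334/290 ≈ 50.44 kHz.
Equivalently f₂ = f₀ · (v + u)/(v − u).
Beat frequency (with f₀ = 38700 Hz): |f₂ − f₀| = 2u·f₀/(v − u) = 2 × 44 × 38700/290 ≈ 11743 Hz.

11743 Hz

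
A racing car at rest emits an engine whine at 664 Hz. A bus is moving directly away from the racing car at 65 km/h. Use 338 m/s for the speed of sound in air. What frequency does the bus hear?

629 Hz

65 km/h = 18.06 m/s.
Moving observer, stationary source: f' = f · (v − v_o)/v.
f' = 664 × (338 − 18.06)/338 = 664 × 319.94/338 ≈ 629 Hz.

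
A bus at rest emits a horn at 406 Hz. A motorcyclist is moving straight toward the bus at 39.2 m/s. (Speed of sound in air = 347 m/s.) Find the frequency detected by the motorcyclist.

Moving observer, stationary source: f' = f · (v + v_o)/v.
f' = 406 × (347 + 39.2)/347 = 406 × 386.2/347 ≈ 452 Hz.

452 Hz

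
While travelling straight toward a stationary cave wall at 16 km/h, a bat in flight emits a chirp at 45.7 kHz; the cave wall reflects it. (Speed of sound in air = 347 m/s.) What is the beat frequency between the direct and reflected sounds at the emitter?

16 km/h = 4.444 m/s.
The cave wall receives the sound from a moving source: f₁ = f₀ · v/(v − v_e) = 45.7 × 347/342.56 ≈ 46.293 kHz.
On the return leg the bat in flight is a moving observer: f₂ = f₁ · (v + v_e)/v = 46.293 × 351.44/347 ≈ 46.886 kHz.
Beat against the emitted tone (with f₀ = 45700 Hz): |f₂ − f₀| = 2v_e·f₀/(v − v_e) = 2 × 4.444 × 45700/342.56 ≈ 1186 Hz.

1186 Hz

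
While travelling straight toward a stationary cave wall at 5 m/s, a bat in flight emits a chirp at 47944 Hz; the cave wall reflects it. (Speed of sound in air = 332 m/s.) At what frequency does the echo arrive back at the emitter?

49410 Hz

The cave wall receives the sound from a moving source: f₁ = f₀ · v/(v − v_e) = 47944 × 332/327 ≈ 48677 Hz.
On the return leg the bat in flight is a moving observer: f₂ = f₁ · (v + v_e)/v = 48677 × 337/332 ≈ 49410 Hz.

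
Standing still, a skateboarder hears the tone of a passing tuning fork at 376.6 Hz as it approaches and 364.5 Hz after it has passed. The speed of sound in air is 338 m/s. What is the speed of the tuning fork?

5.5 m/s

f₁/f₂ = (v + v_s)/(v − v_s), so v_s = v · (f₁ − f₂)/(f₁ + f₂).
v_s = 338 × (376.6 − 364.5)/(376.6 + 364.5) = 338 × 12.1/741.1 ≈ 5.5 m/s.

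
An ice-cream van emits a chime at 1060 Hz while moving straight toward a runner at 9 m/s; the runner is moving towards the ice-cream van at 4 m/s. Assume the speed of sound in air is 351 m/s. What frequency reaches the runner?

1100 Hz

With source approaching and observer approaching, f' = f · (v + v_o)/(v − v_s).
f' = 1060 × (351 + 4)/(351 − 9) = 1060 × 355/342 ≈ 1100 Hz.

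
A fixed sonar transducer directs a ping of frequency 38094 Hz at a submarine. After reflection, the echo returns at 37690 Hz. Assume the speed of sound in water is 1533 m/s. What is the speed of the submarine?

8.2 m/s

Double Doppler shift off a moving reflector: f₂ = f₀ · (v + u)/(v − u) (u > 0 toward emitter).
Rearranging, u = v · (f₂ − f₀)/(f₂ + f₀) = 1533 × -404/75784 ≈ -8.2 m/s.
So the submarine is moving at 8.2 m/s away from the emitter.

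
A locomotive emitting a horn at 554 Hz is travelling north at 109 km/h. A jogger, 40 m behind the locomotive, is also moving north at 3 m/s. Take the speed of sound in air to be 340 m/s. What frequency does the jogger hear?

513 Hz

109 km/h = 30.28 m/s.
The jogger is behind, so the locomotive is moving away from it while the jogger is moving toward the locomotive.
General Doppler shift: f' = f · (v + v_o)/(v + v_s).
f' = 554 × (340 + 3)/(340 + 30.28) = 554 × 343/370.28 ≈ 513 Hz.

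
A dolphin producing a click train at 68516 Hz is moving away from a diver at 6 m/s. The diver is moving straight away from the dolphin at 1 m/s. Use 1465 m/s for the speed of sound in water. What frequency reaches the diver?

68190 Hz

With source receding and observer receding, f' = f · (v − v_o)/(v + v_s).
f' = 68516 × (1465 − 1)/(1465 + 6) = 68516 × 1464/1471 ≈ 68190 Hz.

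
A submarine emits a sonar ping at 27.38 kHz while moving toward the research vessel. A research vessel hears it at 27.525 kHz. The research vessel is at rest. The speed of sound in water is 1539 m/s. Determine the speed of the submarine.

f' = f · v/(v − v_s) ⇒ v_s = v · |1 − f/f'|.
v_s = 1539 × |1 − 27.38/27.525| = 1539 × 0.005268 ≈ 8.1 m/s.

8.1 m/s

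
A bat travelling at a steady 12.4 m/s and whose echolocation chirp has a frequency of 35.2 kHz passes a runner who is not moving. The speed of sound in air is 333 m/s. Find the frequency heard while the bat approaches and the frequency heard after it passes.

36.6 kHz approaching; 33.9 kHz receding

Approaching: f₁ = f · v/(v − v_s) = 35.2 × 333/320.6 ≈ 36.6 kHz.
Receding: f₂ = f · v/(v + v_s) = 35.2 × 333/345.4 ≈ 33.9 kHz.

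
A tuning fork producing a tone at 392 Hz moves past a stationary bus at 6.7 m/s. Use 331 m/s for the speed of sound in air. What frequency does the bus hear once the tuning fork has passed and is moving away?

Receding: f₂ = f · v/(v + v_s) = 392 × 331/337.7 ≈ 384 Hz.

384 Hz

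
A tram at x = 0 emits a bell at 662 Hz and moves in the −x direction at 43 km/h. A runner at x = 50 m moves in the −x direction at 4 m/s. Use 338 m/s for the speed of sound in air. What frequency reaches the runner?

647 Hz

43 km/h = 11.94 m/s.
The observer lies on the +x side, so the source is heading away from the observer and the observer is heading toward the source.
With source receding and observer approaching, f' = f · (v + v_o)/(v + v_s).
f' = 662 × (338 + 4)/(338 + 11.94) = 662 × 342/349.94 ≈ 647 Hz.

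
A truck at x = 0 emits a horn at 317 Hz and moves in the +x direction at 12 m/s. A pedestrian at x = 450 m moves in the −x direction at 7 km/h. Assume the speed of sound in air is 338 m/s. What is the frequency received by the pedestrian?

7 km/h = 1.944 m/s.
The observer lies on the +x side, so the source is heading toward the observer and the observer is heading toward the source.
Both move, so f' = f · (v + v_o)/(v − v_s).
f' = 317 × (338 + 1.944)/(338 − 12) = 317 × 339.94/326 ≈ 331 Hz.

331 Hz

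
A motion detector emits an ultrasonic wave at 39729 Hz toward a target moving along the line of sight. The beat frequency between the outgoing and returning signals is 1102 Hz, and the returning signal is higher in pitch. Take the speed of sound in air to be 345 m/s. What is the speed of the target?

4.7 m/s

Double Doppler shift off a moving reflector: f₂ = f₀ · (v + u)/(v − u) (u > 0 toward emitter).
Returning signal is higher, so f₂ = f₀ + Δf = 39729 + 1102 = 40831 Hz.
Rearranging, u = v · (f₂ − f₀)/(f₂ + f₀) = 345 × 1102/80560 ≈ 4.7 m/s.
So the target is moving at 4.7 m/s toward the emitter.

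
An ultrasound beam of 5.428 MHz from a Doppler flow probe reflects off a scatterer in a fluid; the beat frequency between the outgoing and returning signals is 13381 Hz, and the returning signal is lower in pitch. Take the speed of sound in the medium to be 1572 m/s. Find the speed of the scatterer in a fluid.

1.94 m/s

Double Doppler shift off a moving reflector: f₂ = f₀ · (v + u)/(v − u) (u > 0 toward emitter).
Returning signal is lower, so f₂ = f₀ − Δf = 5428000 − 13381 = 5414619 Hz.
Rearranging, u = v · (f₂ − f₀)/(f₂ + f₀) = 1572 × -13381/10842619 ≈ -1.94 m/s.
So the scatterer in a fluid is moving at 1.94 m/s away from the emitter.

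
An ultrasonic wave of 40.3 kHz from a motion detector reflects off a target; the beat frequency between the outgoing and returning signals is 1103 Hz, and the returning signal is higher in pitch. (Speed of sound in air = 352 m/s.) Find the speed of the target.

4.8 m/s

Double Doppler shift off a moving reflector: f₂ = f₀ · (v + u)/(v − u) (u > 0 toward emitter).
Returning signal is higher, so f₂ = f₀ + Δf = 40300 + 1103 = 41403 Hz.
Rearranging, u = v · (f₂ − f₀)/(f₂ + f₀) = 352 × 1103/81703 ≈ 4.8 m/s.
So the target is moving at 4.8 m/s toward the emitter.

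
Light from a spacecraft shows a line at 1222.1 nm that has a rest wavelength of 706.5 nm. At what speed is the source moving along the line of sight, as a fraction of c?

λ'/λ₀ = 1.7298 > 1 (redshift), so the source is receding.
λ'/λ₀ = √((1 + β)/(1 − β)) for a receding source ⇒ β = (r² − 1)/(r² + 1) with r = λ'/λ₀.
β = (2.9922 − 1)/(2.9922 + 1) ≈ 0.499.

0.499c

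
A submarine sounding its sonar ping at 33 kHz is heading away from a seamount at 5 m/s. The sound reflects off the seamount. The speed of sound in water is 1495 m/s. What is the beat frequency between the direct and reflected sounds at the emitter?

The seamount receives the sound from a moving source: f₁ = f₀ · v/(v + v_e) = 33 × 1495/1500 ≈ 32.890 kHz.
On the return leg the submarine is a moving observer: f₂ = f₁ · (v − v_e)/v = 32.890 × 1490/1495 ≈ 32.780 kHz.
Beat against the emitted tone (with f₀ = 33000 Hz): |f₂ − f₀| = 2v_e·f₀/(v + v_e) = 2 × 5 × 33000/1500 ≈ 220 Hz.

220 Hz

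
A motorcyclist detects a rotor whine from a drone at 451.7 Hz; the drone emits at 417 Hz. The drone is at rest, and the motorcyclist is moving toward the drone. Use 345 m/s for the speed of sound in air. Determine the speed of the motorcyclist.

29 m/s

f' = f · (v + v_o)/v ⇒ v_o = v · |f'/f − 1|.
v_o = 345 × |451.7/417 − 1| = 345 × 0.08321 ≈ 29 m/s.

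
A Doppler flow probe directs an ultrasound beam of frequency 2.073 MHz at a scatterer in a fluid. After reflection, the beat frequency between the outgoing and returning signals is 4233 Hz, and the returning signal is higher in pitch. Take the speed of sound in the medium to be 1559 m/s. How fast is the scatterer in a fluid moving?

Double Doppler shift off a moving reflector: f₂ = f₀ · (v + u)/(v − u) (u > 0 toward emitter).
Returning signal is higher, so f₂ = f₀ + Δf = 2073000 + 4233 = 2077233 Hz.
Rearranging, u = v · (f₂ − f₀)/(f₂ + f₀) = 1559 × 4233/4150233 ≈ 1.59 m/s.
So the scatterer in a fluid is moving at 1.59 m/s toward the emitter.

1.59 m/s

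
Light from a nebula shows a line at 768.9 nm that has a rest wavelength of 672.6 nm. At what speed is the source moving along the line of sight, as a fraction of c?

λ'/λ₀ = 1.1432 > 1 (redshift), so the source is receding.
λ'/λ₀ = √((1 + β)/(1 − β)) for a receding source ⇒ β = (r² − 1)/(r² + 1) with r = λ'/λ₀.
β = (1.3069 − 1)/(1.3069 + 1) ≈ 0.133.

0.133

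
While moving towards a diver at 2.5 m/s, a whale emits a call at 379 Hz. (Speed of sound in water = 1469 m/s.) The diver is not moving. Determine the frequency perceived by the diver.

380 Hz

With the source moving toward a stationary observer, f' = f · v/(v − v_s).
f' = 379 × 1469/(1469 − 2.5) = 379 × 1469/1466 ≈ 380 Hz.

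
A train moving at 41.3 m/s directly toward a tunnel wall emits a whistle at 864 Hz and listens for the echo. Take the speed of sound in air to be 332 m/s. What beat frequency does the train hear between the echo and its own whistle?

245 Hz

The tunnel wall receives the sound from a moving source: f₁ = f₀ · v/(v − v_e) = 864 × 332/290.7 ≈ 987 Hz.
On the return leg the train is a moving observer: f₂ = f₁ · (v + v_e)/v = 987 × 373.3/332 ≈ 1109 Hz.
Beat against the emitted tone: |f₂ − f₀| = 2v_e·f₀/(v − v_e) = 2 × 41.3 × 864/290.7 ≈ 245 Hz.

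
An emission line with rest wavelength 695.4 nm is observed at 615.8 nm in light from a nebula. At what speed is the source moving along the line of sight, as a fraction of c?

λ'/λ₀ = 0.8855 < 1 (blueshift), so the source is approaching.
λ'/λ₀ = √((1 − β)/(1 + β)) for an approaching source ⇒ β = (1 − r²)/(1 + r²) with r = λ'/λ₀.
β = (1 − 0.7842)/(1 + 0.7842) ≈ 0.121.

0.121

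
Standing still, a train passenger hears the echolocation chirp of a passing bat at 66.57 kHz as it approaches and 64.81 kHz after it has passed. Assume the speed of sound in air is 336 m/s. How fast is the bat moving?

f₁/f₂ = (v + v_s)/(v − v_s), so v_s = v · (f₁ − f₂)/(f₁ + f₂).
v_s = 336 × (66.57 − 64.81)/(66.57 + 64.81) = 336 × 1.76/131.38 ≈ 4.5 m/s.

4.5 m/s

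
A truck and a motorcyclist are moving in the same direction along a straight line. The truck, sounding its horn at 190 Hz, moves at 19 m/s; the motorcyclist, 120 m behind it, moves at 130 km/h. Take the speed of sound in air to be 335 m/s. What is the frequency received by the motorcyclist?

130 km/h = 36.11 m/s.
The motorcyclist is behind, so the truck is moving away from it while the motorcyclist is moving toward the truck.
Both move, so f' = f · (v + v_o)/(v + v_s).
f' = 190 × (335 + 36.11)/(335 + 19) = 190 × 371.11/354 ≈ 199 Hz.

199 Hz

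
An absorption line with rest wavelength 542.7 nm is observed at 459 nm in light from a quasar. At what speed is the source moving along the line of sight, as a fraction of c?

λ'/λ₀ = 0.8458 < 1 (blueshift), so the source is approaching.
λ'/λ₀ = √((1 − β)/(1 + β)) for an approaching source ⇒ β = (1 − r²)/(1 + r²) with r = λ'/λ₀.
β = (1 − 0.7153)/(1 + 0.7153) ≈ 0.166.

0.166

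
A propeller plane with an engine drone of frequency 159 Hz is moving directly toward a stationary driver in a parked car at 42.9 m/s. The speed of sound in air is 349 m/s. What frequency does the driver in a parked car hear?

181 Hz

With the source moving toward a stationary observer, f' = f · v/(v − v_s).
f' = 159 × 349/(349 − 42.9) = 159 × 349/306.1 ≈ 181 Hz.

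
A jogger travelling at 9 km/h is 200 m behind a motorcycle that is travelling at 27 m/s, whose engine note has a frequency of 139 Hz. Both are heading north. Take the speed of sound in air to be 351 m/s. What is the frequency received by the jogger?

130 Hz

9 km/h = 2.5 m/s.
The jogger is behind, so the motorcycle is moving away from it while the jogger is moving toward the motorcycle.
General Doppler shift: f' = f · (v + v_o)/(v + v_s).
f' = 139 × (351 + 2.5)/(351 + 27) = 139 × 353.5/378 ≈ 130 Hz.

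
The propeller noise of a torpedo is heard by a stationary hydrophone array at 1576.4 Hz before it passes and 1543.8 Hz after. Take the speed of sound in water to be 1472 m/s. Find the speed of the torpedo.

15.4 m/s

f₁/f₂ = (v + v_s)/(v − v_s), so v_s = v · (f₁ − f₂)/(f₁ + f₂).
v_s = 1472 × (1576.4 − 1543.8)/(1576.4 + 1543.8) = 1472 × 32.6/3120.2 ≈ 15.4 m/s.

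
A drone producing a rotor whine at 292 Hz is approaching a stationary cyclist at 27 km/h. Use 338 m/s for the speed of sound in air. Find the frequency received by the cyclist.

27 km/h = 7.5 m/s.
Only the source moves, toward the listener, so f' = f · v/(v − v_s).
f' = 292 × 338/(338 − 7.5) = 292 × 338/330.5 ≈ 299 Hz.

299 Hz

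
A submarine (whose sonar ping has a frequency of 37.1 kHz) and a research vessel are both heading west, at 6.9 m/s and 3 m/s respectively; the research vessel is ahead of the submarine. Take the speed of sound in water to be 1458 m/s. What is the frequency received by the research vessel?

37.2 kHz

The research vessel is ahead, so the submarine is moving toward it while the research vessel is moving away from the submarine.
With source approaching and observer receding, f' = f · (v − v_o)/(v − v_s).
f' = 37.1 × (1458 − 3)/(1458 − 6.9) = 37.1 × 1455/1451.1 ≈ 37.2 kHz.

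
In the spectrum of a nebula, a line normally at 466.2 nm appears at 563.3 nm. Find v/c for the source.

λ'/λ₀ = 1.2083 > 1 (redshift), so the source is receding.
λ'/λ₀ = √((1 + β)/(1 − β)) for a receding source ⇒ β = (r² − 1)/(r² + 1) with r = λ'/λ₀.
β = (1.4599 − 1)/(1.4599 + 1) ≈ 0.187.

0.187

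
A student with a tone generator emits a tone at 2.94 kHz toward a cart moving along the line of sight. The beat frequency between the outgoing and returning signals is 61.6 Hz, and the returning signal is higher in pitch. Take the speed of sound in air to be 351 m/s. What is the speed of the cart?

Double Doppler shift off a moving reflector: f₂ = f₀ · (v + u)/(v − u) (u > 0 toward emitter).
Returning signal is higher, so f₂ = f₀ + Δf = 2940 + 61.6 = 3001.6 Hz.
Rearranging, u = v · (f₂ − f₀)/(f₂ + f₀) = 351 × 61.6/5941.6 ≈ 3.6 m/s.
So the cart is moving at 3.6 m/s toward the emitter.

3.6 m/s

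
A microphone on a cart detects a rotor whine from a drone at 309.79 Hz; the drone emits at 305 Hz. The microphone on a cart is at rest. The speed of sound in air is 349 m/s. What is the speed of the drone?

5.4 m/s

f' > f, so the drone is approaching.
f' = f · v/(v − v_s) ⇒ v_s = v · |1 − f/f'|.
v_s = 349 × |1 − 305/309.79| = 349 × 0.01546 ≈ 5.4 m/s.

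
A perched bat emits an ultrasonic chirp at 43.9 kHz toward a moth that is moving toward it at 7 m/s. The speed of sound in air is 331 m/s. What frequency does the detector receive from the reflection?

The moth first receives the wave as a moving observer: f₁ = f₀ · (v + u)/v = 43.9 × (331 + 7)/331 ≈ 44.8 kHz.
On reflection it acts as a source moving toward the stationary detector: f₂ = f₁ · v/(v − u) = 44.8 × 331/324 ≈ 45.8 kHz.
Equivalently f₂ = f₀ · (v + u)/(v − u).

45.8 kHz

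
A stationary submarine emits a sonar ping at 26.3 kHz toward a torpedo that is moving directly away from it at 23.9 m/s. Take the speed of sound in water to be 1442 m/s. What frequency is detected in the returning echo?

The torpedo first receives the wave as a moving observer: f₁ = f₀ · (v − u)/v = 26.3 × (1442 − 23.9)/1442 ≈ 25.9 kHz.
The reflection then acts as a moving source: f₂ = f₁ · v/(v + u) ≈ 25.4 kHz.
Equivalently f₂ = f₀ · (v − u)/(v + u).

25.4 kHz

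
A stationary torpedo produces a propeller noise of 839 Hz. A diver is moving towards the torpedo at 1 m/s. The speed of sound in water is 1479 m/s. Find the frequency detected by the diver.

Moving observer, stationary source: f' = f · (v + v_o)/v.
f' = 839 × (1479 + 1)/1479 = 839 × 1480/1479 ≈ 840 Hz.

840 Hz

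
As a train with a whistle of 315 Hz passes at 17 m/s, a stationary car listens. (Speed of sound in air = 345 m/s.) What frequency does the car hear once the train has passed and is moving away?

300 Hz

Receding: f₂ = f · v/(v + v_s) = 315 × 345/362 ≈ 300 Hz.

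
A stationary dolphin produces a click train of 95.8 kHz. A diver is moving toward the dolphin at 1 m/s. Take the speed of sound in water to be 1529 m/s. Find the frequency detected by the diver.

Only the observer moves, toward the source, so f' = f · (v + v_o)/v.
f' = 95.8 × (1529 + 1)/1529 = 95.8 × 1530/1529 ≈ 95.9 kHz.

95.9 kHz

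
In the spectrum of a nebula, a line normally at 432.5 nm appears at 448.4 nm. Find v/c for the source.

0.036

λ'/λ₀ = 1.0368 > 1 (redshift), so the source is receding.
λ'/λ₀ = √((1 + β)/(1 − β)) for a receding source ⇒ β = (r² − 1)/(r² + 1) with r = λ'/λ₀.
β = (1.0749 − 1)/(1.0749 + 1) ≈ 0.036.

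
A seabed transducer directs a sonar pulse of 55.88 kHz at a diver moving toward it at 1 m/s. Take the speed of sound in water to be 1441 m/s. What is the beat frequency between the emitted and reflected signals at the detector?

78 Hz

The diver first receives the wave as a moving observer: f₁ = f₀ · (v + u)/v = 55.88 × (1441 + 1)/1441 ≈ 55.9188 kHz.
On reflection it acts as a source moving toward the stationary detector: f₂ = f₁ · v/(v − u) = 55.9188 × 1441/1440 ≈ 55.9576 kHz.
Equivalently f₂ = f₀ · (v + u)/(v − u).
Beat frequency (with f₀ = 55880 Hz): |f₂ − f₀| = 2u·f₀/(v − u) = 2 × 1 × 55880/1440 ≈ 78 Hz.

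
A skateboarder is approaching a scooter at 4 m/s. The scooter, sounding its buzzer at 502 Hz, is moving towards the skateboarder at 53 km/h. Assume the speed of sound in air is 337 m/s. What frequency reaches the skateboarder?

531 Hz

53 km/h = 14.72 m/s.
General Doppler shift: f' = f · (v + v_o)/(v − v_s).
f' = 502 × (337 + 4)/(337 − 14.72) = 502 × 341/322.28 ≈ 531 Hz.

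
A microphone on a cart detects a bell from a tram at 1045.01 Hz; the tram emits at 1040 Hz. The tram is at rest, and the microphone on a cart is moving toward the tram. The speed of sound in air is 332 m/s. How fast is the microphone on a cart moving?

1.60 m/s

f' = f · (v + v_o)/v ⇒ v_o = v · |f'/f − 1|.
v_o = 332 × |1045.01/1040 − 1| = 332 × 0.004817 ≈ 1.60 m/s.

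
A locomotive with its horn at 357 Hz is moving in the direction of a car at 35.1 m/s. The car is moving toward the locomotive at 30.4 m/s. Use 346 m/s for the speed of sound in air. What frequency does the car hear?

With source approaching and observer approaching, f' = f · (v + v_o)/(v − v_s).
f' = 357 × (346 + 30.4)/(346 − 35.1) = 357 × 376.4/310.9 ≈ 432 Hz.

432 Hz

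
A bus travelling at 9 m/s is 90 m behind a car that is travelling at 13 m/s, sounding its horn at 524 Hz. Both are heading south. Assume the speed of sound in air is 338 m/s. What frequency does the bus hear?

The bus is behind, so the car is moving away from it while the bus is moving toward the car.
Both move, so f' = f · (v + v_o)/(v + v_s).
f' = 524 × (338 + 9)/(338 + 13) = 524 × 347/351 ≈ 518 Hz.

518 Hz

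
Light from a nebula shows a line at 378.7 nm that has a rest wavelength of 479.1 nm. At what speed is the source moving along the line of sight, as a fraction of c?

0.231

λ'/λ₀ = 0.7904 < 1 (blueshift), so the source is approaching.
λ'/λ₀ = √((1 − β)/(1 + β)) for an approaching source ⇒ β = (1 − r²)/(1 + r²) with r = λ'/λ₀.
β = (1 − 0.6248)/(1 + 0.6248) ≈ 0.231.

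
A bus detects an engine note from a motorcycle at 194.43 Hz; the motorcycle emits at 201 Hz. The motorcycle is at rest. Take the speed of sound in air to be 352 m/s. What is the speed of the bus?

11.5 m/s

f' < f, so the bus is receding.
f' = f · (v − v_o)/v ⇒ v_o = v · |f'/f − 1|.
v_o = 352 × |194.43/201 − 1| = 352 × 0.03269 ≈ 11.5 m/s.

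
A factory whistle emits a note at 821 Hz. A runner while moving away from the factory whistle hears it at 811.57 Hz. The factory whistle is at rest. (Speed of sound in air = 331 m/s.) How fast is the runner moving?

f' = f · (v − v_o)/v ⇒ v_o = v · |f'/f − 1|.
v_o = 331 × |811.57/821 − 1| = 331 × 0.01149 ≈ 3.8 m/s.

3.8 m/s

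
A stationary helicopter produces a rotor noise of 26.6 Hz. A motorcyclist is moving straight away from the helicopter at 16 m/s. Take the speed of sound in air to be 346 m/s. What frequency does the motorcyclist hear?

25.4 Hz

Only the observer moves, away from the source, so f' = f · (v − v_o)/v.
f' = 26.6 × (346 − 16)/346 = 26.6 × 330/346 ≈ 25.4 Hz.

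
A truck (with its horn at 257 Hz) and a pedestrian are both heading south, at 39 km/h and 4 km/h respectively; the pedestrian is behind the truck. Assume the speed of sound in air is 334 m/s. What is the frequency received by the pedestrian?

39 km/h = 10.83 m/s; 4 km/h = 1.111 m/s.
The pedestrian is behind, so the truck is moving away from it while the pedestrian is moving toward the truck.
Both move, so f' = f · (v + v_o)/(v + v_s).
f' = 257 × (334 + 1.111)/(334 + 10.83) = 257 × 335.11/344.83 ≈ 250 Hz.

250 Hz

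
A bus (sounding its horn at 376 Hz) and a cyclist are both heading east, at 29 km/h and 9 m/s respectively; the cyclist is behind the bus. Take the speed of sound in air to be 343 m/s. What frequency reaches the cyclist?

377 Hz

29 km/h = 8.056 m/s.
The cyclist is behind, so the bus is moving away from it while the cyclist is moving toward the bus.
Both move, so f' = f · (v + v_o)/(v + v_s).
f' = 376 × (343 + 9)/(343 + 8.056) = 376 × 352/351.06 ≈ 377 Hz.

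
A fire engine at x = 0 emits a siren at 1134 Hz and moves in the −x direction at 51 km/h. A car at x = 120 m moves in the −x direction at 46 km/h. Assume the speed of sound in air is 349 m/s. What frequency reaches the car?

1130 Hz

51 km/h = 14.17 m/s; 46 km/h = 12.78 m/s.
The observer lies on the +x side, so the source is heading away from the observer and the observer is heading toward the source.
General Doppler shift: f' = f · (v + v_o)/(v + v_s).
f' = 1134 × (349 + 12.78)/(349 + 14.17) = 1134 × 361.78/363.17 ≈ 1130 Hz.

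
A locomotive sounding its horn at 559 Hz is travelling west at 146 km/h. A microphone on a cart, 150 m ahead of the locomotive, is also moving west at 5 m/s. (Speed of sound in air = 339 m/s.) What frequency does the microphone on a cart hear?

146 km/h = 40.56 m/s.
The microphone on a cart is ahead, so the locomotive is moving toward it while the microphone on a cart is moving away from the locomotive.
Both move, so f' = f · (v − v_o)/(v − v_s).
f' = 559 × (339 − 5)/(339 − 40.56) = 559 × 334/298.44 ≈ 626 Hz.

626 Hz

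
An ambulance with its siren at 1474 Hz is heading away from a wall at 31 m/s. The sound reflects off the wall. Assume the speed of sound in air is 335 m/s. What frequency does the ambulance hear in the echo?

1224 Hz

The wall receives the sound from a moving source: f₁ = f₀ · v/(v + v_e) = 1474 × 335/366 ≈ 1349 Hz.
On the return leg the ambulance is a moving observer: f₂ = f₁ · (v − v_e)/v = 1349 × 304/335 ≈ 1224 Hz.
Equivalently f₂ = f₀ · (v − v_e)/(v + v_e).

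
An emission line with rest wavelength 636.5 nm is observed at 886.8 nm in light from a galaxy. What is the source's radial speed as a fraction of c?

λ'/λ₀ = 1.3932 > 1 (redshift), so the source is receding.
λ'/λ₀ = √((1 + β)/(1 − β)) for a receding source ⇒ β = (r² − 1)/(r² + 1) with r = λ'/λ₀.
β = (1.9411 − 1)/(1.9411 + 1) ≈ 0.320.

0.320c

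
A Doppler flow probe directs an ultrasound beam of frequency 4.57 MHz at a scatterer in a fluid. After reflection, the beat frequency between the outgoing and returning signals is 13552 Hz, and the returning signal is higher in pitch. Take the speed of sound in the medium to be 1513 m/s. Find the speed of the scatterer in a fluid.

Double Doppler shift off a moving reflector: f₂ = f₀ · (v + u)/(v − u) (u > 0 toward emitter).
Returning signal is higher, so f₂ = f₀ + Δf = 4570000 + 13552 = 4583552 Hz.
Rearranging, u = v · (f₂ − f₀)/(f₂ + f₀) = 1513 × 13552/9153552 ≈ 2.24 m/s.
So the scatterer in a fluid is moving at 2.24 m/s toward the emitter.

2.24 m/s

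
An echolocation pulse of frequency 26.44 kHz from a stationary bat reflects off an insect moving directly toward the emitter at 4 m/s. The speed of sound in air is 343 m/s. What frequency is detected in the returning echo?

27.1 kHz

The insect first receives the wave as a moving observer: f₁ = f₀ · (v + u)/v = 26.44 × (343 + 4)/343 ≈ 26.7 kHz.
On reflection it acts as a source moving toward the stationary detector: f₂ = f₁ · v/(v − u) = 26.7 × 343/339 ≈ 27.1 kHz.
Equivalently f₂ = f₀ · (v + u)/(v − u).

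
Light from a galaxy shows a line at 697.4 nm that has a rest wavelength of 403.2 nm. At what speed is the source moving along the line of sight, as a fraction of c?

0.499

λ'/λ₀ = 1.7297 > 1 (redshift), so the source is receding.
λ'/λ₀ = √((1 + β)/(1 − β)) for a receding source ⇒ β = (r² − 1)/(r² + 1) with r = λ'/λ₀.
β = (2.9917 − 1)/(2.9917 + 1) ≈ 0.499.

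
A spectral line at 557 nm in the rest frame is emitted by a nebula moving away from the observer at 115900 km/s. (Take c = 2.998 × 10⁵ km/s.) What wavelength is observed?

837.4 nm

β = v/c = 115900/299800 = 0.3866.
Relativistic Doppler for wavelength: λ' = λ₀ · √((1 + β)/(1 − β)).
λ' = 557 × √(1.3866/0.6134) = 557 × 1.50349 ≈ 837.4 nm.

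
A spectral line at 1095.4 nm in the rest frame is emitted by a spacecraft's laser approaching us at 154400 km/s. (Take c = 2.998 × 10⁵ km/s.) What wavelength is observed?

β = v/c = 154400/299800 = 0.5150.
Relativistic Doppler for wavelength: λ' = λ₀ · √((1 − β)/(1 + β)).
λ' = 1095.4 × √(0.4850/1.5150) = 1095.4 × 0.56579 ≈ 619.8 nm.

619.8 nm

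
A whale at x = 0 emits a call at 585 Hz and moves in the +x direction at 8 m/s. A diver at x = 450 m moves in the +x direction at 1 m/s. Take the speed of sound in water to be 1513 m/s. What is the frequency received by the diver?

The observer lies on the +x side, so the source is heading toward the observer and the observer is heading away from the source.
With source approaching and observer receding, f' = f · (v − v_o)/(v − v_s).
f' = 585 × (1513 − 1)/(1513 − 8) = 585 × 1512/1505 ≈ 588 Hz.

588 Hz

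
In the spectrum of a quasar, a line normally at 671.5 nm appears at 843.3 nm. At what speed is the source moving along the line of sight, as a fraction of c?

0.224

λ'/λ₀ = 1.2558 > 1 (redshift), so the source is receding.
λ'/λ₀ = √((1 + β)/(1 − β)) for a receding source ⇒ β = (r² − 1)/(r² + 1) with r = λ'/λ₀.
β = (1.5771 − 1)/(1.5771 + 1) ≈ 0.224.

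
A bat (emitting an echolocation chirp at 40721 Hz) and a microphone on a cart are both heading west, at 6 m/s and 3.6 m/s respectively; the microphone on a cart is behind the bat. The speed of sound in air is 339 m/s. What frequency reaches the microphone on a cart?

40438 Hz

The microphone on a cart is behind, so the bat is moving away from it while the microphone on a cart is moving toward the bat.
With source receding and observer approaching, f' = f · (v + v_o)/(v + v_s).
f' = 40721 × (339 + 3.6)/(339 + 6) = 40721 × 342.6/345 ≈ 40438 Hz.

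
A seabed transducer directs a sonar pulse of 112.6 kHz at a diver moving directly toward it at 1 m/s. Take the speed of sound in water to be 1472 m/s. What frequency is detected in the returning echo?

112.8 kHz

The diver first receives the wave as a moving observer: f₁ = f₀ · (v + u)/v = 112.6 × (1472 + 1)/1472 ≈ 112.7 kHz.
The reflection then acts as a moving source: f₂ = f₁ · v/(v − u) ≈ 112.8 kHz.
Equivalently f₂ = f₀ · (v + u)/(v − u).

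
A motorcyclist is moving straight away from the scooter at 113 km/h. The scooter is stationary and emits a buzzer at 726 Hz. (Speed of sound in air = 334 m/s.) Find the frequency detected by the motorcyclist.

658 Hz

113 km/h = 31.39 m/s.
Moving observer, stationary source: f' = f · (v − v_o)/v.
f' = 726 × (334 − 31.39)/334 = 726 × 302.61/334 ≈ 658 Hz.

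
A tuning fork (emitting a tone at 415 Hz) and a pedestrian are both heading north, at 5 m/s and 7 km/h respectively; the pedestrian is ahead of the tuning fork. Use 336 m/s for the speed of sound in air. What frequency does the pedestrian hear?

7 km/h = 1.944 m/s.
The pedestrian is ahead, so the tuning fork is moving toward it while the pedestrian is moving away from the tuning fork.
General Doppler shift: f' = f · (v − v_o)/(v − v_s).
f' = 415 × (336 − 1.944)/(336 − 5) = 415 × 334.06/331 ≈ 419 Hz.

419 Hz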